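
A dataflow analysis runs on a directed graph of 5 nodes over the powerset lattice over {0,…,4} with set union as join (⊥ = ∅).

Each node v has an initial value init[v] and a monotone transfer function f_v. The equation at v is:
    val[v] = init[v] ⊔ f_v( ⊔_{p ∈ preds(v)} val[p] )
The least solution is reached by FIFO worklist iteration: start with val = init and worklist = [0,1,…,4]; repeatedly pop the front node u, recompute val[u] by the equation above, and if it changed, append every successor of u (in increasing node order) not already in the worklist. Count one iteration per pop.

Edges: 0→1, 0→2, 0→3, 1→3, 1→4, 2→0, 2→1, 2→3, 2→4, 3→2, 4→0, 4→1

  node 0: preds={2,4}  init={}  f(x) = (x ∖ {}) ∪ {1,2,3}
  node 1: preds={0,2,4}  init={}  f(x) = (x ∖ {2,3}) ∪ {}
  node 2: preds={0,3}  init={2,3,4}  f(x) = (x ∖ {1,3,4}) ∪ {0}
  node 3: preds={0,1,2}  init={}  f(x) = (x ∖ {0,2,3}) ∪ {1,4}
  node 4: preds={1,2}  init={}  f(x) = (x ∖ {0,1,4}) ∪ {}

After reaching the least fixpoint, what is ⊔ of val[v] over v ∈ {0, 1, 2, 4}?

{0,1,2,3,4}

Worklist (10 pops):
  #1 pop 0: in={2,3,4} → {1,2,3,4} (was {}); enqueue []
  #2 pop 1: in={1,2,3,4} → {1,4} (was {}); enqueue []
  #3 pop 2: in={1,2,3,4} → {0,2,3,4} (was {2,3,4}); enqueue [0,1]
  #4 pop 3: in={0,1,2,3,4} → {1,4} (was {}); enqueue [2]
  #5 pop 4: in={0,1,2,3,4} → {2,3} (was {}); enqueue []
  #6 pop 0: in={0,2,3,4} → {0,1,2,3,4} (was {1,2,3,4}); enqueue [3]
  #7 pop 1: in={0,1,2,3,4} → {0,1,4} (was {1,4}); enqueue [4]
  #8 pop 2: in={0,1,2,3,4} → {0,2,3,4} (no change)
  #9 pop 3: in={0,1,2,3,4} → {1,4} (no change)
  #10 pop 4: in={0,1,2,3,4} → {2,3} (no change)

Fixpoint:
  val[0] = {0,1,2,3,4}
  val[1] = {0,1,4}
  val[2] = {0,2,3,4}
  val[3] = {1,4}
  val[4] = {2,3}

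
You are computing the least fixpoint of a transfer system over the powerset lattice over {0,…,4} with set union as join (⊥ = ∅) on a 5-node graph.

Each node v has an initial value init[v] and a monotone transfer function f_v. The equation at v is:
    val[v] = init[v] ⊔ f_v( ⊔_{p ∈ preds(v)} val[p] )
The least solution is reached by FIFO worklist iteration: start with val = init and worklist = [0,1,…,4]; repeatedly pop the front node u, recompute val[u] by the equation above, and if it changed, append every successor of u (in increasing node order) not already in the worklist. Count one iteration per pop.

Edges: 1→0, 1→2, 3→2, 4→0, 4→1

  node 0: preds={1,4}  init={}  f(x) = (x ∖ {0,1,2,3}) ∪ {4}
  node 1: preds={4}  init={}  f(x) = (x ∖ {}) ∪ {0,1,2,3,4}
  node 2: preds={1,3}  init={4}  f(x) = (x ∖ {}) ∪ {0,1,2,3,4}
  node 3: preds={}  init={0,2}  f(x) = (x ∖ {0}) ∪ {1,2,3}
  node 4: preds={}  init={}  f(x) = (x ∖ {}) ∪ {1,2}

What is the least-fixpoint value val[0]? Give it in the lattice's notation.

Trace (8 dequeues):
  [1] u=0 | in {} | out {4} | prev {} | push {}
  [2] u=1 | in {} | out {0,1,2,3,4} | prev {} | push {0}
  [3] u=2 | in {0,1,2,3,4} | out {0,1,2,3,4} | prev {4} | push {}
  [4] u=3 | in {} | out {0,1,2,3} | prev {0,2} | push {2}
  [5] u=4 | in {} | out {1,2} | prev {} | push {1}
  [6] u=0 | in {0,1,2,3,4} | out {4} | ==
  [7] u=2 | in {0,1,2,3,4} | out {0,1,2,3,4} | ==
  [8] u=1 | in {1,2} | out {0,1,2,3,4} | ==

Converged values:
  [0] {4}
  [1] {0,1,2,3,4}
  [2] {0,1,2,3,4}
  [3] {0,1,2,3}
  [4] {1,2}

{4}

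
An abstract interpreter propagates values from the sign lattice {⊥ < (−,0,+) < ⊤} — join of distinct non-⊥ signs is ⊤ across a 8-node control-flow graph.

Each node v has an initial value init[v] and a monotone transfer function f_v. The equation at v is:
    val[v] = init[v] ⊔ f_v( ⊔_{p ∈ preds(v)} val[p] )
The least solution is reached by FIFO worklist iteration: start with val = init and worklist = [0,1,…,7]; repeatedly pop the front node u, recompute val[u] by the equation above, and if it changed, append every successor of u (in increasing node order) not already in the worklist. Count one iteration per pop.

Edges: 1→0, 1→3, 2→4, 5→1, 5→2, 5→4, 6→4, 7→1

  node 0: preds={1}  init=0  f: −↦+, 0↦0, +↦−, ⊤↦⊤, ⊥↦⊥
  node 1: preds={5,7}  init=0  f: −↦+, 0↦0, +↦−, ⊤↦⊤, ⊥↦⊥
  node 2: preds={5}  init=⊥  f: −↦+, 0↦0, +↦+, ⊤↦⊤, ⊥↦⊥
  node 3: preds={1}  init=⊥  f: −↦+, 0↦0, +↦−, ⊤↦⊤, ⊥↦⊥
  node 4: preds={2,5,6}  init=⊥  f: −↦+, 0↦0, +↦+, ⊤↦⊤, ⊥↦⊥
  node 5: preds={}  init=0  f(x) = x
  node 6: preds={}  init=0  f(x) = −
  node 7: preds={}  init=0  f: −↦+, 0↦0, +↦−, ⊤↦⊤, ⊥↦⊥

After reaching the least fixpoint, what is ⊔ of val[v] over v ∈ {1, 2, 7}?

0

Worklist (9 pops):
  #1 pop 0: in=0 → 0 (no change)
  #2 pop 1: in=0 → 0 (no change)
  #3 pop 2: in=0 → 0 (was ⊥); enqueue []
  #4 pop 3: in=0 → 0 (was ⊥); enqueue []
  #5 pop 4: in=0 → 0 (was ⊥); enqueue []
  #6 pop 5: in=⊥ → 0 (no change)
  #7 pop 6: in=⊥ → ⊤ (was 0); enqueue [4]
  #8 pop 7: in=⊥ → 0 (no change)
  #9 pop 4: in=⊤ → ⊤ (was 0); enqueue []

Fixpoint:
  val[0] = 0
  val[1] = 0
  val[2] = 0
  val[3] = 0
  val[4] = ⊤
  val[5] = 0
  val[6] = ⊤
  val[7] = 0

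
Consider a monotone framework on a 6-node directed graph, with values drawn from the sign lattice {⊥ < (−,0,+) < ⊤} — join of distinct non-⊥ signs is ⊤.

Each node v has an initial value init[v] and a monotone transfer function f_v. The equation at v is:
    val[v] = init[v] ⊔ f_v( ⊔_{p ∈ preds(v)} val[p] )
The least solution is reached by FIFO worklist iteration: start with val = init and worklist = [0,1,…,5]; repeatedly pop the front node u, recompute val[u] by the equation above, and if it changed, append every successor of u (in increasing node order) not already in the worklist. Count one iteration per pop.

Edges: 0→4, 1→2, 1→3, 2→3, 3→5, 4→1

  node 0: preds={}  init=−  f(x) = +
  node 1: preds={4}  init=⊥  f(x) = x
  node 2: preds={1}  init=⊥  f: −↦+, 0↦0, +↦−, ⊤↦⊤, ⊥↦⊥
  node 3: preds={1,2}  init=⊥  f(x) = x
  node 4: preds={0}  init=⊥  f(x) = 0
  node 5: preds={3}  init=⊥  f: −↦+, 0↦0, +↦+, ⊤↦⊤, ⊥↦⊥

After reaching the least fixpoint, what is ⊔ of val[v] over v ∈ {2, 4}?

0

Worklist (10 pops):
  #1 pop 0: in=⊥ → ⊤ (was −); enqueue []
  #2 pop 1: in=⊥ → ⊥ (no change)
  #3 pop 2: in=⊥ → ⊥ (no change)
  #4 pop 3: in=⊥ → ⊥ (no change)
  #5 pop 4: in=⊤ → 0 (was ⊥); enqueue [1]
  #6 pop 5: in=⊥ → ⊥ (no change)
  #7 pop 1: in=0 → 0 (was ⊥); enqueue [2,3]
  #8 pop 2: in=0 → 0 (was ⊥); enqueue []
  #9 pop 3: in=0 → 0 (was ⊥); enqueue [5]
  #10 pop 5: in=0 → 0 (was ⊥); enqueue []

Fixpoint:
  val[0] = ⊤
  val[1] = 0
  val[2] = 0
  val[3] = 0
  val[4] = 0
  val[5] = 0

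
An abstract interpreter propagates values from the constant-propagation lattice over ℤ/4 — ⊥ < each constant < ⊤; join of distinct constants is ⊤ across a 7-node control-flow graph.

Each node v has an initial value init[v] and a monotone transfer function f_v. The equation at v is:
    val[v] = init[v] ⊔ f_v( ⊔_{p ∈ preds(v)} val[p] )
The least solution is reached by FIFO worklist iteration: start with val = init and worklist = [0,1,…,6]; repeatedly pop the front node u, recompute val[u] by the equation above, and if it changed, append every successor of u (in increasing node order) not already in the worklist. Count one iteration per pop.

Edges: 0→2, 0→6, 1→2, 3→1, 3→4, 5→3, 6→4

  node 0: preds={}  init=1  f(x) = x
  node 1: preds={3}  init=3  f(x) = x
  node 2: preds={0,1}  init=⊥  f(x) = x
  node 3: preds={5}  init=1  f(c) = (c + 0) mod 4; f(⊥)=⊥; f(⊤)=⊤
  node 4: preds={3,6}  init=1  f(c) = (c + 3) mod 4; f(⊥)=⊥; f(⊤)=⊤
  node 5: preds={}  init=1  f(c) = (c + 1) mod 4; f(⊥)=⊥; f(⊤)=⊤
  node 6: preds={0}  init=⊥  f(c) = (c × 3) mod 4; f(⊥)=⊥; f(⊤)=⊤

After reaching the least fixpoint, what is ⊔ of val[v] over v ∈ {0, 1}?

⊤

Worklist (8 pops):
  #1 pop 0: in=⊥ → 1 (no change)
  #2 pop 1: in=1 → ⊤ (was 3); enqueue []
  #3 pop 2: in=⊤ → ⊤ (was ⊥); enqueue []
  #4 pop 3: in=1 → 1 (no change)
  #5 pop 4: in=1 → ⊤ (was 1); enqueue []
  #6 pop 5: in=⊥ → 1 (no change)
  #7 pop 6: in=1 → 3 (was ⊥); enqueue [4]
  #8 pop 4: in=⊤ → ⊤ (no change)

Fixpoint:
  val[0] = 1
  val[1] = ⊤
  val[2] = ⊤
  val[3] = 1
  val[4] = ⊤
  val[5] = 1
  val[6] = 3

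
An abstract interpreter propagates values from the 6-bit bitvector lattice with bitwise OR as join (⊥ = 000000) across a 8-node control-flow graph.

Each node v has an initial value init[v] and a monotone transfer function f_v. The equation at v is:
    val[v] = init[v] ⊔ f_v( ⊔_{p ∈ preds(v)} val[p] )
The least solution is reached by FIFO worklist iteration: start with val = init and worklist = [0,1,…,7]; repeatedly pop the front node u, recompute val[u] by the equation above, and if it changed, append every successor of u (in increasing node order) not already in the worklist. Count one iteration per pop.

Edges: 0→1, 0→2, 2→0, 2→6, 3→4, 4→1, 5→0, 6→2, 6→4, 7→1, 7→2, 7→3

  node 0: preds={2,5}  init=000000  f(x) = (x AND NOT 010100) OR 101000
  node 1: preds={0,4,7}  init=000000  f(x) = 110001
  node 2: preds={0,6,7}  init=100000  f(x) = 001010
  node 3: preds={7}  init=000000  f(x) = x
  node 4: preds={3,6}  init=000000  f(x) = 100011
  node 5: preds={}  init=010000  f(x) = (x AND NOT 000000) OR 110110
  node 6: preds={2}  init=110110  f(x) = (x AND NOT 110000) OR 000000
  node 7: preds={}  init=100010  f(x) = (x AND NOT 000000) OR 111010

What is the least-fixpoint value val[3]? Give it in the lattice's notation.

111010

Worklist (14 pops):
  #1 pop 0: in=110000 → 101000 (was 000000); enqueue []
  #2 pop 1: in=101010 → 110001 (was 000000); enqueue []
  #3 pop 2: in=111110 → 101010 (was 100000); enqueue [0]
  #4 pop 3: in=100010 → 100010 (was 000000); enqueue []
  #5 pop 4: in=110110 → 100011 (was 000000); enqueue [1]
  #6 pop 5: in=000000 → 110110 (was 010000); enqueue []
  #7 pop 6: in=101010 → 111110 (was 110110); enqueue [2,4]
  #8 pop 7: in=000000 → 111010 (was 100010); enqueue [3]
  #9 pop 0: in=111110 → 101010 (was 101000); enqueue []
  #10 pop 1: in=111011 → 110001 (no change)
  #11 pop 2: in=111110 → 101010 (no change)
  #12 pop 4: in=111110 → 100011 (no change)
  #13 pop 3: in=111010 → 111010 (was 100010); enqueue [4]
  #14 pop 4: in=111110 → 100011 (no change)

Fixpoint:
  val[0] = 101010
  val[1] = 110001
  val[2] = 101010
  val[3] = 111010
  val[4] = 100011
  val[5] = 110110
  val[6] = 111110
  val[7] = 111010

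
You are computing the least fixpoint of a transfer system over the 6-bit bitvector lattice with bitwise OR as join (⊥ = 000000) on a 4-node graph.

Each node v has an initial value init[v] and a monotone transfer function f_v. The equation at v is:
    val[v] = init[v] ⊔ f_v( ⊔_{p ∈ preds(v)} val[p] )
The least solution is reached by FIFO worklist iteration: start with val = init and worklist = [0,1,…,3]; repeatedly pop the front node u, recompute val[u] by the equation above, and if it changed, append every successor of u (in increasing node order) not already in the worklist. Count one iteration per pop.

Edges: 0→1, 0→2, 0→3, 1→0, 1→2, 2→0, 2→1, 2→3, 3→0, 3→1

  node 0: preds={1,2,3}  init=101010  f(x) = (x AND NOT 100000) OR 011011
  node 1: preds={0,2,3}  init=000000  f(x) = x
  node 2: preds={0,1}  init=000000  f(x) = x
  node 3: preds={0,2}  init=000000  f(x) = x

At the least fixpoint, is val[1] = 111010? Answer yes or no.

Worklist (6 pops):
  #1 pop 0: in=000000 → 111011 (was 101010); enqueue []
  #2 pop 1: in=111011 → 111011 (was 000000); enqueue [0]
  #3 pop 2: in=111011 → 111011 (was 000000); enqueue [1]
  #4 pop 3: in=111011 → 111011 (was 000000); enqueue []
  #5 pop 0: in=111011 → 111011 (no change)
  #6 pop 1: in=111011 → 111011 (no change)

Fixpoint:
  val[0] = 111011
  val[1] = 111011
  val[2] = 111011
  val[3] = 111011

no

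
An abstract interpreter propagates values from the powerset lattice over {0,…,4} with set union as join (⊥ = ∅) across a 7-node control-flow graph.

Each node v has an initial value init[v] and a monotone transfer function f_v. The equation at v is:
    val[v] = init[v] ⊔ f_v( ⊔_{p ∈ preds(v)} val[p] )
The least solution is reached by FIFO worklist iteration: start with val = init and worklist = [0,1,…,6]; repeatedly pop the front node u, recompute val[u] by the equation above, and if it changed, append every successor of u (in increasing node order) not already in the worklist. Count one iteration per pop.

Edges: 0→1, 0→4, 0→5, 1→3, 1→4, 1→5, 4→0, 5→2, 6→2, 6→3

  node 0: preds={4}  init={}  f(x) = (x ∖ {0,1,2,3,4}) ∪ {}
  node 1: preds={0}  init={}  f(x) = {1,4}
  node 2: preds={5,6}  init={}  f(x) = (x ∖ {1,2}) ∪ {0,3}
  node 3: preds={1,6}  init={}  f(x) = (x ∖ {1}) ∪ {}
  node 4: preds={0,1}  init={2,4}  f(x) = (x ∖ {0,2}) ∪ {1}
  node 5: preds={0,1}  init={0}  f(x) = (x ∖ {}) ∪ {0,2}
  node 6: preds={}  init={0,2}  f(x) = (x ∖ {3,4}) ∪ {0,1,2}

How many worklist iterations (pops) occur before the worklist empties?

10

Trace (10 dequeues):
  [1] u=0 | in {2,4} | out {} | ==
  [2] u=1 | in {} | out {1,4} | prev {} | push {}
  [3] u=2 | in {0,2} | out {0,3} | prev {} | push {}
  [4] u=3 | in {0,1,2,4} | out {0,2,4} | prev {} | push {}
  [5] u=4 | in {1,4} | out {1,2,4} | prev {2,4} | push {0}
  [6] u=5 | in {1,4} | out {0,1,2,4} | prev {0} | push {2}
  [7] u=6 | in {} | out {0,1,2} | prev {0,2} | push {3}
  [8] u=0 | in {1,2,4} | out {} | ==
  [9] u=2 | in {0,1,2,4} | out {0,3,4} | prev {0,3} | push {}
  [10] u=3 | in {0,1,2,4} | out {0,2,4} | ==

Converged values:
  [0] {}
  [1] {1,4}
  [2] {0,3,4}
  [3] {0,2,4}
  [4] {1,2,4}
  [5] {0,1,2,4}
  [6] {0,1,2}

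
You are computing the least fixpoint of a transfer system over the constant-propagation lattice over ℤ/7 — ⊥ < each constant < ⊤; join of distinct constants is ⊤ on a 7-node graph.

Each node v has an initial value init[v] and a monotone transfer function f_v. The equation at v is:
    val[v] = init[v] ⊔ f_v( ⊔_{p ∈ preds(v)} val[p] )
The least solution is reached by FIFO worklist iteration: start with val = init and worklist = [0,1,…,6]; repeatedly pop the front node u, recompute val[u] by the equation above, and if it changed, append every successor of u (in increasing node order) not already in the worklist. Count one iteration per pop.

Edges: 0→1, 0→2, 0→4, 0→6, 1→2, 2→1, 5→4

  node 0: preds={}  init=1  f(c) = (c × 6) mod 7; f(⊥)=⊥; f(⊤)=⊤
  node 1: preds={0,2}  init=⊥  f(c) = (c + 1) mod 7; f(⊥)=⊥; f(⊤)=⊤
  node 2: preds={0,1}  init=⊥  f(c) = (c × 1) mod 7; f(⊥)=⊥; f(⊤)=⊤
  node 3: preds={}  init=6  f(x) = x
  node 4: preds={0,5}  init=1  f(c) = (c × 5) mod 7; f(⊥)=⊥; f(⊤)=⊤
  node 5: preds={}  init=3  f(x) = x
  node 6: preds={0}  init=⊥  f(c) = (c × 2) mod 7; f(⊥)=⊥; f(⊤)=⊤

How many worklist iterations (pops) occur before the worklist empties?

Iteration log — 9 steps:
  step 1. node 0  ⊔preds=⊥  new=1  stable
  step 2. node 1  ⊔preds=1  new=2  old=⊥  +wl: 
  step 3. node 2  ⊔preds=⊤  new=⊤  old=⊥  +wl: 1
  step 4. node 3  ⊔preds=⊥  new=6  stable
  step 5. node 4  ⊔preds=⊤  new=⊤  old=1  +wl: 
  step 6. node 5  ⊔preds=⊥  new=3  stable
  step 7. node 6  ⊔preds=1  new=2  old=⊥  +wl: 
  step 8. node 1  ⊔preds=⊤  new=⊤  old=2  +wl: 2
  step 9. node 2  ⊔preds=⊤  new=⊤  stable

Least fixpoint reached:
  node 0: 1
  node 1: ⊤
  node 2: ⊤
  node 3: 6
  node 4: ⊤
  node 5: 3
  node 6: 2

9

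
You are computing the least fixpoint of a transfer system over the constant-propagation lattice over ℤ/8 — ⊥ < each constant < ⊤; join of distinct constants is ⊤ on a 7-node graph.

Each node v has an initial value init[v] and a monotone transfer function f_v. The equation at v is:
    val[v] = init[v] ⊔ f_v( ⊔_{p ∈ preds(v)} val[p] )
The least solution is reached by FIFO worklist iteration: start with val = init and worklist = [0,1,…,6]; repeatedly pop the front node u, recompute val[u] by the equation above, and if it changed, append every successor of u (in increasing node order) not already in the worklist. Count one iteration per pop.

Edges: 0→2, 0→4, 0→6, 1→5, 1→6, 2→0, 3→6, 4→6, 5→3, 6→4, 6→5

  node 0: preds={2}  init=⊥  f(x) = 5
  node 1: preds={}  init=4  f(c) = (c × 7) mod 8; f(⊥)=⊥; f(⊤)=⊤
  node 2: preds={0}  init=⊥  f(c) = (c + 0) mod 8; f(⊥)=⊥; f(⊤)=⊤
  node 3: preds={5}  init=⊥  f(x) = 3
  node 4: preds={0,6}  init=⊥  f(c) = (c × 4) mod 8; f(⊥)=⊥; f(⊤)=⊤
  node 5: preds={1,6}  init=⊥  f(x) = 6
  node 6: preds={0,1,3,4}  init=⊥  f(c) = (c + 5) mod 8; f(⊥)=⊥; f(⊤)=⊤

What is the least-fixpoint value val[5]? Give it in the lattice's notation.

6

Trace (12 dequeues):
  [1] u=0 | in ⊥ | out 5 | prev ⊥ | push {}
  [2] u=1 | in ⊥ | out 4 | ==
  [3] u=2 | in 5 | out 5 | prev ⊥ | push {0}
  [4] u=3 | in ⊥ | out 3 | prev ⊥ | push {}
  [5] u=4 | in 5 | out 4 | prev ⊥ | push {}
  [6] u=5 | in 4 | out 6 | prev ⊥ | push {3}
  [7] u=6 | in ⊤ | out ⊤ | prev ⊥ | push {4,5}
  [8] u=0 | in 5 | out 5 | ==
  [9] u=3 | in 6 | out 3 | ==
  [10] u=4 | in ⊤ | out ⊤ | prev 4 | push {6}
  [11] u=5 | in ⊤ | out 6 | ==
  [12] u=6 | in ⊤ | out ⊤ | ==

Converged values:
  [0] 5
  [1] 4
  [2] 5
  [3] 3
  [4] ⊤
  [5] 6
  [6] ⊤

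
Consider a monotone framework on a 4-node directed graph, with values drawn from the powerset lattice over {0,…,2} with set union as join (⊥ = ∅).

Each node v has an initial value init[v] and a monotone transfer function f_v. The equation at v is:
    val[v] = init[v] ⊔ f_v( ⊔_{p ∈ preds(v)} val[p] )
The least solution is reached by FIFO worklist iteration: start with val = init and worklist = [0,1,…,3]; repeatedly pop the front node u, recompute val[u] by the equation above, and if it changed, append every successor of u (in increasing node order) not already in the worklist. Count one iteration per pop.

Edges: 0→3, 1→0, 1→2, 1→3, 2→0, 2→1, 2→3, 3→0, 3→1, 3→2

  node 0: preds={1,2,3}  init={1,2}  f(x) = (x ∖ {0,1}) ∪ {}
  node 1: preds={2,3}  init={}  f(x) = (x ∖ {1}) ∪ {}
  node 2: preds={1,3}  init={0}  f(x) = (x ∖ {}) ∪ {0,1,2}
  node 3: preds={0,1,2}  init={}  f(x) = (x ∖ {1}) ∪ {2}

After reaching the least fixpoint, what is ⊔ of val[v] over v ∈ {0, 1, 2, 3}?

Worklist (9 pops):
  #1 pop 0: in={0} → {1,2} (no change)
  #2 pop 1: in={0} → {0} (was {}); enqueue [0]
  #3 pop 2: in={0} → {0,1,2} (was {0}); enqueue [1]
  #4 pop 3: in={0,1,2} → {0,2} (was {}); enqueue [2]
  #5 pop 0: in={0,1,2} → {1,2} (no change)
  #6 pop 1: in={0,1,2} → {0,2} (was {0}); enqueue [0,3]
  #7 pop 2: in={0,2} → {0,1,2} (no change)
  #8 pop 0: in={0,1,2} → {1,2} (no change)
  #9 pop 3: in={0,1,2} → {0,2} (no change)

Fixpoint:
  val[0] = {1,2}
  val[1] = {0,2}
  val[2] = {0,1,2}
  val[3] = {0,2}

{0,1,2}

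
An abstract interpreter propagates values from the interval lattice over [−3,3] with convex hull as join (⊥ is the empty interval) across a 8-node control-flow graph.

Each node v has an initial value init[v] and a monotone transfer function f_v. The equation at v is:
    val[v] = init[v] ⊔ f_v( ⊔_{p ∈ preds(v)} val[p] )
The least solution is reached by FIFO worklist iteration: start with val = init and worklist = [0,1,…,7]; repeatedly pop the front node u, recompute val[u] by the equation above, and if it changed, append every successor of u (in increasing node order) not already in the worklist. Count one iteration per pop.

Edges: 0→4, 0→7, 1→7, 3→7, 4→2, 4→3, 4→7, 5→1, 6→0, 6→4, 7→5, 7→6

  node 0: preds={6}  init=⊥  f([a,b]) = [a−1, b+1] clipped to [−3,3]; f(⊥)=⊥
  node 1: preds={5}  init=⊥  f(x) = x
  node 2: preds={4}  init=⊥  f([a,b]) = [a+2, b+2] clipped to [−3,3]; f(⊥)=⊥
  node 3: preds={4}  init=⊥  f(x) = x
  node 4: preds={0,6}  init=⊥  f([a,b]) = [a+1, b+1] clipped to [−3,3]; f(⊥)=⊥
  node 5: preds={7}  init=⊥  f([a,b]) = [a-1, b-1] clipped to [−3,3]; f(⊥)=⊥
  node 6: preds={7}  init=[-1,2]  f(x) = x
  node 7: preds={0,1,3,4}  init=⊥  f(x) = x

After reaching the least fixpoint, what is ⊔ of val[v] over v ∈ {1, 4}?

Iteration log — 24 steps:
  step 1. node 0  ⊔preds=[-1,2]  new=[-2,3]  old=⊥  +wl: 
  step 2. node 1  ⊔preds=⊥  new=⊥  stable
  step 3. node 2  ⊔preds=⊥  new=⊥  stable
  step 4. node 3  ⊔preds=⊥  new=⊥  stable
  step 5. node 4  ⊔preds=[-2,3]  new=[-1,3]  old=⊥  +wl: 2,3
  step 6. node 5  ⊔preds=⊥  new=⊥  stable
  step 7. node 6  ⊔preds=⊥  new=[-1,2]  stable
  step 8. node 7  ⊔preds=[-2,3]  new=[-2,3]  old=⊥  +wl: 5,6
  step 9. node 2  ⊔preds=[-1,3]  new=[1,3]  old=⊥  +wl: 
  step 10. node 3  ⊔preds=[-1,3]  new=[-1,3]  old=⊥  +wl: 7
  step 11. node 5  ⊔preds=[-2,3]  new=[-3,2]  old=⊥  +wl: 1
  step 12. node 6  ⊔preds=[-2,3]  new=[-2,3]  old=[-1,2]  +wl: 0,4
  step 13. node 7  ⊔preds=[-2,3]  new=[-2,3]  stable
  step 14. node 1  ⊔preds=[-3,2]  new=[-3,2]  old=⊥  +wl: 7
  step 15. node 0  ⊔preds=[-2,3]  new=[-3,3]  old=[-2,3]  +wl: 
  step 16. node 4  ⊔preds=[-3,3]  new=[-2,3]  old=[-1,3]  +wl: 2,3
  step 17. node 7  ⊔preds=[-3,3]  new=[-3,3]  old=[-2,3]  +wl: 5,6
  step 18. node 2  ⊔preds=[-2,3]  new=[0,3]  old=[1,3]  +wl: 
  step 19. node 3  ⊔preds=[-2,3]  new=[-2,3]  old=[-1,3]  +wl: 7
  step 20. node 5  ⊔preds=[-3,3]  new=[-3,2]  stable
  step 21. node 6  ⊔preds=[-3,3]  new=[-3,3]  old=[-2,3]  +wl: 0,4
  step 22. node 7  ⊔preds=[-3,3]  new=[-3,3]  stable
  step 23. node 0  ⊔preds=[-3,3]  new=[-3,3]  stable
  step 24. node 4  ⊔preds=[-3,3]  new=[-2,3]  stable

Least fixpoint reached:
  node 0: [-3,3]
  node 1: [-3,2]
  node 2: [0,3]
  node 3: [-2,3]
  node 4: [-2,3]
  node 5: [-3,2]
  node 6: [-3,3]
  node 7: [-3,3]

[-3,3]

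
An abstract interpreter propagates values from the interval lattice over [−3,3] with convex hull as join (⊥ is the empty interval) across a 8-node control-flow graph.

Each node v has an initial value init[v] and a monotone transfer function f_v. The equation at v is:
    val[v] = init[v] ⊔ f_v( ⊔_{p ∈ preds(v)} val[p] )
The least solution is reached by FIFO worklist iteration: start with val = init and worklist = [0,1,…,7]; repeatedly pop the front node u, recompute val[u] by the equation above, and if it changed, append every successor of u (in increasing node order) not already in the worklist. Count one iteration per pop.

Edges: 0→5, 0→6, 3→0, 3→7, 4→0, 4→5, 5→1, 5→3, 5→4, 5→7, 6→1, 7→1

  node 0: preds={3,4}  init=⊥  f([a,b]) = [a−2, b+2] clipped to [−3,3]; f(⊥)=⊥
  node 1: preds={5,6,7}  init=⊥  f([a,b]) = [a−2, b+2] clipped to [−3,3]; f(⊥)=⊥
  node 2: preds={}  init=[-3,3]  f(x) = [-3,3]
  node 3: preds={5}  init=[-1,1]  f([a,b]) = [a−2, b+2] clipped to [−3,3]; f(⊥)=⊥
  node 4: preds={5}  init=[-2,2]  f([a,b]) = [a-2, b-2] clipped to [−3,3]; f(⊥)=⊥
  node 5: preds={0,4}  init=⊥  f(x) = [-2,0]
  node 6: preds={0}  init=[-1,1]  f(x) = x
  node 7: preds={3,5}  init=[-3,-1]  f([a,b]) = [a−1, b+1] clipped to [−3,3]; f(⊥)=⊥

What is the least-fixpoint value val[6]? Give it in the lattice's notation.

[-3,3]

Trace (15 dequeues):
  [1] u=0 | in [-2,2] | out [-3,3] | prev ⊥ | push {}
  [2] u=1 | in [-3,1] | out [-3,3] | prev ⊥ | push {}
  [3] u=2 | in ⊥ | out [-3,3] | ==
  [4] u=3 | in ⊥ | out [-1,1] | ==
  [5] u=4 | in ⊥ | out [-2,2] | ==
  [6] u=5 | in [-3,3] | out [-2,0] | prev ⊥ | push {1,3,4}
  [7] u=6 | in [-3,3] | out [-3,3] | prev [-1,1] | push {}
  [8] u=7 | in [-2,1] | out [-3,2] | prev [-3,-1] | push {}
  [9] u=1 | in [-3,3] | out [-3,3] | ==
  [10] u=3 | in [-2,0] | out [-3,2] | prev [-1,1] | push {0,7}
  [11] u=4 | in [-2,0] | out [-3,2] | prev [-2,2] | push {5}
  [12] u=0 | in [-3,2] | out [-3,3] | ==
  [13] u=7 | in [-3,2] | out [-3,3] | prev [-3,2] | push {1}
  [14] u=5 | in [-3,3] | out [-2,0] | ==
  [15] u=1 | in [-3,3] | out [-3,3] | ==

Converged values:
  [0] [-3,3]
  [1] [-3,3]
  [2] [-3,3]
  [3] [-3,2]
  [4] [-3,2]
  [5] [-2,0]
  [6] [-3,3]
  [7] [-3,3]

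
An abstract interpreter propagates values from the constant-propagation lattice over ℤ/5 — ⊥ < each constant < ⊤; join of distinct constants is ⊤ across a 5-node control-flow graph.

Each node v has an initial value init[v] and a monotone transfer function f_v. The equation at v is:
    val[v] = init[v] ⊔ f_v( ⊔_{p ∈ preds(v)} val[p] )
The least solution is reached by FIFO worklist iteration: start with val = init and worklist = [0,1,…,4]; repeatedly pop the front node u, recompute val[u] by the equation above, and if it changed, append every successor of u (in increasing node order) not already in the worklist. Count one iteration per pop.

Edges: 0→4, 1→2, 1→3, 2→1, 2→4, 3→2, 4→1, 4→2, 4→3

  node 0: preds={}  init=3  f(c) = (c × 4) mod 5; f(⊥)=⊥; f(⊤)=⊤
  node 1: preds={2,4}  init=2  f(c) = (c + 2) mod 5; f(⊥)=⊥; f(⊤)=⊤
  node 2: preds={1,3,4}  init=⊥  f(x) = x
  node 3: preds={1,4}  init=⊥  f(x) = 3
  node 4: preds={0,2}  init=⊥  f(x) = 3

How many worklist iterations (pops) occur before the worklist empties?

Iteration log — 10 steps:
  step 1. node 0  ⊔preds=⊥  new=3  stable
  step 2. node 1  ⊔preds=⊥  new=2  stable
  step 3. node 2  ⊔preds=2  new=2  old=⊥  +wl: 1
  step 4. node 3  ⊔preds=2  new=3  old=⊥  +wl: 2
  step 5. node 4  ⊔preds=⊤  new=3  old=⊥  +wl: 3
  step 6. node 1  ⊔preds=⊤  new=⊤  old=2  +wl: 
  step 7. node 2  ⊔preds=⊤  new=⊤  old=2  +wl: 1,4
  step 8. node 3  ⊔preds=⊤  new=3  stable
  step 9. node 1  ⊔preds=⊤  new=⊤  stable
  step 10. node 4  ⊔preds=⊤  new=3  stable

Least fixpoint reached:
  node 0: 3
  node 1: ⊤
  node 2: ⊤
  node 3: 3
  node 4: 3

10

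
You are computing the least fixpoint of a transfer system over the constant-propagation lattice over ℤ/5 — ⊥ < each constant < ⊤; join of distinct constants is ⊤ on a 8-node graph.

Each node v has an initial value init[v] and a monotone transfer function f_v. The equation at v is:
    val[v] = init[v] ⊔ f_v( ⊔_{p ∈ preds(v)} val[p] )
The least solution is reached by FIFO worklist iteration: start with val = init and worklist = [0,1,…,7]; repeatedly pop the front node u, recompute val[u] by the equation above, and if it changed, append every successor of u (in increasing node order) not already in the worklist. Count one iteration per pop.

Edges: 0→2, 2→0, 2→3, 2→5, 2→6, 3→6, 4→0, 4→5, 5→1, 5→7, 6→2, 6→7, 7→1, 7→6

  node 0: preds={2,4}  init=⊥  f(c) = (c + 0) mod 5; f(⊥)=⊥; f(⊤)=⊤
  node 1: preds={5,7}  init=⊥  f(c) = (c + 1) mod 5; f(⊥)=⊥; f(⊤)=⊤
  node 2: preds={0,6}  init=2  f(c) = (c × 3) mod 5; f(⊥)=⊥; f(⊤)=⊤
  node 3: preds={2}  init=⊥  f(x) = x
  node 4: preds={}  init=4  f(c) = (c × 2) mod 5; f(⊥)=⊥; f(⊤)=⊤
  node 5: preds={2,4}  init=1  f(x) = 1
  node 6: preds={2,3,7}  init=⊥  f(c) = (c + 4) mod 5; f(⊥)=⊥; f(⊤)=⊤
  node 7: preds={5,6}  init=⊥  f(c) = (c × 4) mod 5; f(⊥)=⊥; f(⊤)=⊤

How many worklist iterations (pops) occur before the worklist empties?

12

Iteration log — 12 steps:
  step 1. node 0  ⊔preds=⊤  new=⊤  old=⊥  +wl: 
  step 2. node 1  ⊔preds=1  new=2  old=⊥  +wl: 
  step 3. node 2  ⊔preds=⊤  new=⊤  old=2  +wl: 0
  step 4. node 3  ⊔preds=⊤  new=⊤  old=⊥  +wl: 
  step 5. node 4  ⊔preds=⊥  new=4  stable
  step 6. node 5  ⊔preds=⊤  new=1  stable
  step 7. node 6  ⊔preds=⊤  new=⊤  old=⊥  +wl: 2
  step 8. node 7  ⊔preds=⊤  new=⊤  old=⊥  +wl: 1,6
  step 9. node 0  ⊔preds=⊤  new=⊤  stable
  step 10. node 2  ⊔preds=⊤  new=⊤  stable
  step 11. node 1  ⊔preds=⊤  new=⊤  old=2  +wl: 
  step 12. node 6  ⊔preds=⊤  new=⊤  stable

Least fixpoint reached:
  node 0: ⊤
  node 1: ⊤
  node 2: ⊤
  node 3: ⊤
  node 4: 4
  node 5: 1
  node 6: ⊤
  node 7: ⊤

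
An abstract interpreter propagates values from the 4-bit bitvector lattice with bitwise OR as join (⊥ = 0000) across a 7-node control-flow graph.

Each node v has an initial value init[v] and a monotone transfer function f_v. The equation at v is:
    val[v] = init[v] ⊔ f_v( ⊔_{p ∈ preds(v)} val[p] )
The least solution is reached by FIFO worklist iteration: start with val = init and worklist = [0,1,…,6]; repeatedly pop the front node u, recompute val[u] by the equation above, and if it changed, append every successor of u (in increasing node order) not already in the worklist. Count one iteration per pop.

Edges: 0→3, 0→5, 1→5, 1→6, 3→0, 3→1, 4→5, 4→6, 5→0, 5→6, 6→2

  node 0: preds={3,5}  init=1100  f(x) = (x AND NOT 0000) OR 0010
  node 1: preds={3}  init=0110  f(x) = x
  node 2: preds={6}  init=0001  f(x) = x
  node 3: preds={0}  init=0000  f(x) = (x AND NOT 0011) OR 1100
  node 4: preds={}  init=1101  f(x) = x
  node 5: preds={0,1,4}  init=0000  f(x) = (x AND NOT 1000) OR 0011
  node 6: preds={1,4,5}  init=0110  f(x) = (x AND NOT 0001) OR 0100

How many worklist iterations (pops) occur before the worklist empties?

13

Iteration log — 13 steps:
  step 1. node 0  ⊔preds=0000  new=1110  old=1100  +wl: 
  step 2. node 1  ⊔preds=0000  new=0110  stable
  step 3. node 2  ⊔preds=0110  new=0111  old=0001  +wl: 
  step 4. node 3  ⊔preds=1110  new=1100  old=0000  +wl: 0,1
  step 5. node 4  ⊔preds=0000  new=1101  stable
  step 6. node 5  ⊔preds=1111  new=0111  old=0000  +wl: 
  step 7. node 6  ⊔preds=1111  new=1110  old=0110  +wl: 2
  step 8. node 0  ⊔preds=1111  new=1111  old=1110  +wl: 3,5
  step 9. node 1  ⊔preds=1100  new=1110  old=0110  +wl: 6
  step 10. node 2  ⊔preds=1110  new=1111  old=0111  +wl: 
  step 11. node 3  ⊔preds=1111  new=1100  stable
  step 12. node 5  ⊔preds=1111  new=0111  stable
  step 13. node 6  ⊔preds=1111  new=1110  stable

Least fixpoint reached:
  node 0: 1111
  node 1: 1110
  node 2: 1111
  node 3: 1100
  node 4: 1101
  node 5: 0111
  node 6: 1110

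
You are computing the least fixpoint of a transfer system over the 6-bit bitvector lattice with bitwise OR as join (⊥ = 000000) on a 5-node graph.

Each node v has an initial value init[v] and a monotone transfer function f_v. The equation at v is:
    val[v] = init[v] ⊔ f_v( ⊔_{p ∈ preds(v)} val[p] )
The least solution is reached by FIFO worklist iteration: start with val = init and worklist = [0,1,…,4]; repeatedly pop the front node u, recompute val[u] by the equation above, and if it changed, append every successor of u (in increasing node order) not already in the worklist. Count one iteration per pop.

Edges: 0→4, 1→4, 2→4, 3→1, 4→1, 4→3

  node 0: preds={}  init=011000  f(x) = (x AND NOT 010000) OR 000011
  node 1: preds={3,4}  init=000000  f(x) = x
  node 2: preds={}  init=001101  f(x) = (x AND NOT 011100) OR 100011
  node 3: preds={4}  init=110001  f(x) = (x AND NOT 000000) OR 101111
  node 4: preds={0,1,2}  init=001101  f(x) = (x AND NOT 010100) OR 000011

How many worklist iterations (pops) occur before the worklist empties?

8

Iteration log — 8 steps:
  step 1. node 0  ⊔preds=000000  new=011011  old=011000  +wl: 
  step 2. node 1  ⊔preds=111101  new=111101  old=000000  +wl: 
  step 3. node 2  ⊔preds=000000  new=101111  old=001101  +wl: 
  step 4. node 3  ⊔preds=001101  new=111111  old=110001  +wl: 1
  step 5. node 4  ⊔preds=111111  new=101111  old=001101  +wl: 3
  step 6. node 1  ⊔preds=111111  new=111111  old=111101  +wl: 4
  step 7. node 3  ⊔preds=101111  new=111111  stable
  step 8. node 4  ⊔preds=111111  new=101111  stable

Least fixpoint reached:
  node 0: 011011
  node 1: 111111
  node 2: 101111
  node 3: 111111
  node 4: 101111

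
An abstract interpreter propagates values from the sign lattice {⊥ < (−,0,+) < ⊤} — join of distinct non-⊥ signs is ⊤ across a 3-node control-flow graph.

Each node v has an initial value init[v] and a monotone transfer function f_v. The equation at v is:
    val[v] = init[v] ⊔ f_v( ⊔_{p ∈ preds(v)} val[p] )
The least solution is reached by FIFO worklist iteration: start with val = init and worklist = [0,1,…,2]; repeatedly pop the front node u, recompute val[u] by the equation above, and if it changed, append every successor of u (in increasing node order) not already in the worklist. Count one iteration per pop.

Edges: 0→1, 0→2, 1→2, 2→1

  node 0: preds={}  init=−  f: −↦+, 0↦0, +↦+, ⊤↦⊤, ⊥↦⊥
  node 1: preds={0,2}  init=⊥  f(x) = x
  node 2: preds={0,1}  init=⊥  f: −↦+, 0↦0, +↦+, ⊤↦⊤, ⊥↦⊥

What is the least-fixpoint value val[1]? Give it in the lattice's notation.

⊤

Worklist (6 pops):
  #1 pop 0: in=⊥ → − (no change)
  #2 pop 1: in=− → − (was ⊥); enqueue []
  #3 pop 2: in=− → + (was ⊥); enqueue [1]
  #4 pop 1: in=⊤ → ⊤ (was −); enqueue [2]
  #5 pop 2: in=⊤ → ⊤ (was +); enqueue [1]
  #6 pop 1: in=⊤ → ⊤ (no change)

Fixpoint:
  val[0] = −
  val[1] = ⊤
  val[2] = ⊤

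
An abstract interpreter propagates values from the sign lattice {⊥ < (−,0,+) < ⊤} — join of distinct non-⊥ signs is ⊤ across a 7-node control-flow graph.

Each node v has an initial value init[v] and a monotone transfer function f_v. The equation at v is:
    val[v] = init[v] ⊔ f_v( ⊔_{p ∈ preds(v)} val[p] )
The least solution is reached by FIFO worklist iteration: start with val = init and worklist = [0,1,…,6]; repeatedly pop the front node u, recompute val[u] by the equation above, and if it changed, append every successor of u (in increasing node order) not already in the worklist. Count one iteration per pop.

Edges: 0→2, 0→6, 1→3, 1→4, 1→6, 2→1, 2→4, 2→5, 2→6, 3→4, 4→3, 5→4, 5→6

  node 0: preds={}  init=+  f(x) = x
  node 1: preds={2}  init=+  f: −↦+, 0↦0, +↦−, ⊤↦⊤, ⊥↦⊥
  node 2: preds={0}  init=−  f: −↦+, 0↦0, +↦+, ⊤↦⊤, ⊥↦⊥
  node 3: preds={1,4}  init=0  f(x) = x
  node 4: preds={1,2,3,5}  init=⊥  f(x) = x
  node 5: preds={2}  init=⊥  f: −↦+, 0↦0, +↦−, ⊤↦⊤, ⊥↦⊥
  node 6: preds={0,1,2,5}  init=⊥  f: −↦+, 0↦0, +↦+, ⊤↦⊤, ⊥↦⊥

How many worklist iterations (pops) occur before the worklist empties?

Iteration log — 11 steps:
  step 1. node 0  ⊔preds=⊥  new=+  stable
  step 2. node 1  ⊔preds=−  new=+  stable
  step 3. node 2  ⊔preds=+  new=⊤  old=−  +wl: 1
  step 4. node 3  ⊔preds=+  new=⊤  old=0  +wl: 
  step 5. node 4  ⊔preds=⊤  new=⊤  old=⊥  +wl: 3
  step 6. node 5  ⊔preds=⊤  new=⊤  old=⊥  +wl: 4
  step 7. node 6  ⊔preds=⊤  new=⊤  old=⊥  +wl: 
  step 8. node 1  ⊔preds=⊤  new=⊤  old=+  +wl: 6
  step 9. node 3  ⊔preds=⊤  new=⊤  stable
  step 10. node 4  ⊔preds=⊤  new=⊤  stable
  step 11. node 6  ⊔preds=⊤  new=⊤  stable

Least fixpoint reached:
  node 0: +
  node 1: ⊤
  node 2: ⊤
  node 3: ⊤
  node 4: ⊤
  node 5: ⊤
  node 6: ⊤

11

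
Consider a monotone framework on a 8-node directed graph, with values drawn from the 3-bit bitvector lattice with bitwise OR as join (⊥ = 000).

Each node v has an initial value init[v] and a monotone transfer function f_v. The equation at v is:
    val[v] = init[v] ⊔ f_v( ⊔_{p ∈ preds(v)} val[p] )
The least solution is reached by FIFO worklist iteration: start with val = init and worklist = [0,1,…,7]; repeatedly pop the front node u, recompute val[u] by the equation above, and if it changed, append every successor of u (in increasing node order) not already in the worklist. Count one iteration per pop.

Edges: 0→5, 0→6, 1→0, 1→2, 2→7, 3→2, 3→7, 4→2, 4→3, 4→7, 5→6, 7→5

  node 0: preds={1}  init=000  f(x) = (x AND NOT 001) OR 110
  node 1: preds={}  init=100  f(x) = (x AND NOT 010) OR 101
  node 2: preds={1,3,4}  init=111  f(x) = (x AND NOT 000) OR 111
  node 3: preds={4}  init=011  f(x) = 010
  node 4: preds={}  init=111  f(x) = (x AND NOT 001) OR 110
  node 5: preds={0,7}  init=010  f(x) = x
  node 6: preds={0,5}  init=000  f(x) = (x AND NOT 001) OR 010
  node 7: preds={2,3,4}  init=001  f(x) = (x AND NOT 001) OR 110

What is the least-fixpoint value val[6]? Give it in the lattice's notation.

110

Trace (10 dequeues):
  [1] u=0 | in 100 | out 110 | prev 000 | push {}
  [2] u=1 | in 000 | out 101 | prev 100 | push {0}
  [3] u=2 | in 111 | out 111 | ==
  [4] u=3 | in 111 | out 011 | ==
  [5] u=4 | in 000 | out 111 | ==
  [6] u=5 | in 111 | out 111 | prev 010 | push {}
  [7] u=6 | in 111 | out 110 | prev 000 | push {}
  [8] u=7 | in 111 | out 111 | prev 001 | push {5}
  [9] u=0 | in 101 | out 110 | ==
  [10] u=5 | in 111 | out 111 | ==

Converged values:
  [0] 110
  [1] 101
  [2] 111
  [3] 011
  [4] 111
  [5] 111
  [6] 110
  [7] 111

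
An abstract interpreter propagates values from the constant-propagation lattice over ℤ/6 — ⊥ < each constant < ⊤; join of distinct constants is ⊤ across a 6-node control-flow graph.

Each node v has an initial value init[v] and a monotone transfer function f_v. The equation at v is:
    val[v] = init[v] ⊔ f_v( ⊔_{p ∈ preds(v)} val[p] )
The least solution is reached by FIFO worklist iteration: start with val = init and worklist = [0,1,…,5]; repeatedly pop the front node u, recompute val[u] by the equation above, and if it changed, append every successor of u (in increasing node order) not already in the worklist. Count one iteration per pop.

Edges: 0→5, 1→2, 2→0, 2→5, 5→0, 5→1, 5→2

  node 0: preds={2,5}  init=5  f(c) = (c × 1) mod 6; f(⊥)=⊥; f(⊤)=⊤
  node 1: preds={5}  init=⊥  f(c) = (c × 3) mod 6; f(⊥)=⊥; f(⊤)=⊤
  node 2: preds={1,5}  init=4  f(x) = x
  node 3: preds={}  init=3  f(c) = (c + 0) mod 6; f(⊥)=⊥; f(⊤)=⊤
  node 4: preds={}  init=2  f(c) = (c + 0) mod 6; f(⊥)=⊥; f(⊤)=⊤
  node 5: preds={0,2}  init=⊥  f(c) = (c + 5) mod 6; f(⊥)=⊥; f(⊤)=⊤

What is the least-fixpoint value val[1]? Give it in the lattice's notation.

Trace (11 dequeues):
  [1] u=0 | in 4 | out ⊤ | prev 5 | push {}
  [2] u=1 | in ⊥ | out ⊥ | ==
  [3] u=2 | in ⊥ | out 4 | ==
  [4] u=3 | in ⊥ | out 3 | ==
  [5] u=4 | in ⊥ | out 2 | ==
  [6] u=5 | in ⊤ | out ⊤ | prev ⊥ | push {0,1,2}
  [7] u=0 | in ⊤ | out ⊤ | ==
  [8] u=1 | in ⊤ | out ⊤ | prev ⊥ | push {}
  [9] u=2 | in ⊤ | out ⊤ | prev 4 | push {0,5}
  [10] u=0 | in ⊤ | out ⊤ | ==
  [11] u=5 | in ⊤ | out ⊤ | ==

Converged values:
  [0] ⊤
  [1] ⊤
  [2] ⊤
  [3] 3
  [4] 2
  [5] ⊤

⊤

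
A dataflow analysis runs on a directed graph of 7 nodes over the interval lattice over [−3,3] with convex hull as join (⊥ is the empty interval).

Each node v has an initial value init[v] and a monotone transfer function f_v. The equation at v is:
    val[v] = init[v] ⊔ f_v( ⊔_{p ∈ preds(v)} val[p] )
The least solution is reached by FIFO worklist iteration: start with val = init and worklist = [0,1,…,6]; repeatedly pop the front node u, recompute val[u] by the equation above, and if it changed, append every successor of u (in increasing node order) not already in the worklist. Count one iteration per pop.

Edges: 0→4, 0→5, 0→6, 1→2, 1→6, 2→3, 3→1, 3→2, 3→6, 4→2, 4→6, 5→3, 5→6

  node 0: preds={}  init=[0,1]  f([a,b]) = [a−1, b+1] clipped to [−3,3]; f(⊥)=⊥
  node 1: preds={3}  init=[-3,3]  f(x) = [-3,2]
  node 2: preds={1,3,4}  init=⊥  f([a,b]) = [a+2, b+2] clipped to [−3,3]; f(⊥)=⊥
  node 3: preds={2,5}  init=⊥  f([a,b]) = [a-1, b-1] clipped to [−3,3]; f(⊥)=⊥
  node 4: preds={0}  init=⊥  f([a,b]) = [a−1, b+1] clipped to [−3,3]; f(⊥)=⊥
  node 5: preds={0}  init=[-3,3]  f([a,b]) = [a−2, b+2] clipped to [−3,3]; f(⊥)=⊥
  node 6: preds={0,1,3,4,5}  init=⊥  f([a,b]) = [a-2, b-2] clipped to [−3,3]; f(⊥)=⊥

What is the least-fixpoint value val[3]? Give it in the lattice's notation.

[-3,2]

Worklist (9 pops):
  #1 pop 0: in=⊥ → [0,1] (no change)
  #2 pop 1: in=⊥ → [-3,3] (no change)
  #3 pop 2: in=[-3,3] → [-1,3] (was ⊥); enqueue []
  #4 pop 3: in=[-3,3] → [-3,2] (was ⊥); enqueue [1,2]
  #5 pop 4: in=[0,1] → [-1,2] (was ⊥); enqueue []
  #6 pop 5: in=[0,1] → [-3,3] (no change)
  #7 pop 6: in=[-3,3] → [-3,1] (was ⊥); enqueue []
  #8 pop 1: in=[-3,2] → [-3,3] (no change)
  #9 pop 2: in=[-3,3] → [-1,3] (no change)

Fixpoint:
  val[0] = [0,1]
  val[1] = [-3,3]
  val[2] = [-1,3]
  val[3] = [-3,2]
  val[4] = [-1,2]
  val[5] = [-3,3]
  val[6] = [-3,1]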